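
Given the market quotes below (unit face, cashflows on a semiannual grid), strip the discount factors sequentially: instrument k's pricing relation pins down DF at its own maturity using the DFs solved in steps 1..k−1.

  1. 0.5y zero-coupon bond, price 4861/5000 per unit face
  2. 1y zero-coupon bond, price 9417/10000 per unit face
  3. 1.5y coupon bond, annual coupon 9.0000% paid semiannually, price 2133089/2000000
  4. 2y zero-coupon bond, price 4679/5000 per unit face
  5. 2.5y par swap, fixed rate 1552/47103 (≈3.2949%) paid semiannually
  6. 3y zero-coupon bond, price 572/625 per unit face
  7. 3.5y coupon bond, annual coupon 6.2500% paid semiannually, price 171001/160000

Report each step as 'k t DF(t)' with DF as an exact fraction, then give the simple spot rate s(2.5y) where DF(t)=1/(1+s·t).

step 1 [0.5y] zero: DF = P = 4861/5000 ≈ 0.972200
step 2 [1y] zero: DF = P = 9417/10000 ≈ 0.941700
step 3 [1.5y] bond c/2=9/200: DF=(2133089/2000000 − 9/200·(0.972200+0.941700))/(1+9/200) = 4691/5000 ≈ 0.938200
step 4 [2y] zero: DF = P = 4679/5000 ≈ 0.935800
step 5 [2.5y] swap r/2=776/47103: DF=(1 − 776/47103·(0.972200+0.941700+0.938200+0.935800))/(1+776/47103) = 1153/1250 ≈ 0.922400
step 6 [3y] zero: DF = P = 572/625 ≈ 0.915200
step 7 [3.5y] bond c/2=1/32: DF=(171001/160000 − 1/32·(0.972200+0.941700+0.938200+0.935800+0.922400+0.915200))/(1+1/32) = 8659/10000 ≈ 0.865900

1 1/2 4861/5000
2 1 9417/10000
3 3/2 4691/5000
4 2 4679/5000
5 5/2 1153/1250
6 3 572/625
7 7/2 8659/10000
s(2.5y) = (1/(1153/1250) − 1)/(5/2) = 194/5765 ≈ 3.3651%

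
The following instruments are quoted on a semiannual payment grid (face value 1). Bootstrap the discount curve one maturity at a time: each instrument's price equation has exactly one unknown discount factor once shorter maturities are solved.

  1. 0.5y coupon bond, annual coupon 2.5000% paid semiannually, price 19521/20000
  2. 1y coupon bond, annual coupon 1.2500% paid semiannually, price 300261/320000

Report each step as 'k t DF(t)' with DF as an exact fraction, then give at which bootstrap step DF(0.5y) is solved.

1 1/2 241/250
2 1 1853/2000
DF(0.5y) is solved at step 1

step 1 [0.5y] bond c/2=1/80: DF=(19521/20000 − 1/80·(0))/(1+1/80) = 241/250 ≈ 0.964000
step 2 [1y] bond c/2=1/160: DF=(300261/320000 − 1/160·(0.964000))/(1+1/160) = 1853/2000 ≈ 0.926500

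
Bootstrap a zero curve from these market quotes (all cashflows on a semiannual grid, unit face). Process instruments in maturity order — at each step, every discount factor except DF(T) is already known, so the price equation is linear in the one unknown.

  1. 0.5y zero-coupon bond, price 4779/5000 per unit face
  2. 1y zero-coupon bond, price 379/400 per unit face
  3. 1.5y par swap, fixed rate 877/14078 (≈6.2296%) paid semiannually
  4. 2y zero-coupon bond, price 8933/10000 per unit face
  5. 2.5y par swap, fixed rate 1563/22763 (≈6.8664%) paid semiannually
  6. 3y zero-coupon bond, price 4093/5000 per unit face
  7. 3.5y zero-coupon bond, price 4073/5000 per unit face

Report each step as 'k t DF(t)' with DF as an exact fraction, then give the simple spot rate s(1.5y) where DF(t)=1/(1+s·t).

1 1/2 4779/5000
2 1 379/400
3 3/2 9123/10000
4 2 8933/10000
5 5/2 8437/10000
6 3 4093/5000
7 7/2 4073/5000
s(1.5y) = (1/(9123/10000) − 1)/(3/2) = 1754/27369 ≈ 6.4087%

step 1 [0.5y] zero: DF = P = 4779/5000 ≈ 0.955800
step 2 [1y] zero: DF = P = 379/400 ≈ 0.947500
step 3 [1.5y] swap r/2=877/28156: DF=(1 − 877/28156·(0.955800+0.947500))/(1+877/28156) = 9123/10000 ≈ 0.912300
step 4 [2y] zero: DF = P = 8933/10000 ≈ 0.893300
step 5 [2.5y] swap r/2=1563/45526: DF=(1 − 1563/45526·(0.955800+0.947500+0.912300+0.893300))/(1+1563/45526) = 8437/10000 ≈ 0.843700
step 6 [3y] zero: DF = P = 4093/5000 ≈ 0.818600
step 7 [3.5y] zero: DF = P = 4073/5000 ≈ 0.814600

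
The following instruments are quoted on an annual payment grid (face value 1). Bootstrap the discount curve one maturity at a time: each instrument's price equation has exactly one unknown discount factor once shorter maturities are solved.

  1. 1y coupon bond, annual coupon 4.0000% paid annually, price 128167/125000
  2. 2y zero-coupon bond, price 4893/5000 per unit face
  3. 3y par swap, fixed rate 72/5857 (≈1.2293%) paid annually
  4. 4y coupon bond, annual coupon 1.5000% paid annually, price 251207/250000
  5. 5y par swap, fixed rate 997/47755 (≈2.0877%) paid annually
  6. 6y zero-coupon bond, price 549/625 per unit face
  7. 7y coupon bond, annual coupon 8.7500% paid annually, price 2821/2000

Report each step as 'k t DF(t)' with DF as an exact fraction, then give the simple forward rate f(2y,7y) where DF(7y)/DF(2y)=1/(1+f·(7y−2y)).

1 1 9859/10000
2 2 4893/5000
3 3 241/250
4 4 9467/10000
5 5 9003/10000
6 6 549/625
7 7 8421/10000
f(2y,7y) = ((4893/5000)/(8421/10000) − 1)/(5) = 13/401 ≈ 3.2419%

step 1 [1y] bond c/1=1/25: DF=(128167/125000 − 1/25·(0))/(1+1/25) = 9859/10000 ≈ 0.985900
step 2 [2y] zero: DF = P = 4893/5000 ≈ 0.978600
step 3 [3y] swap r/1=72/5857: DF=(1 − 72/5857·(0.985900+0.978600))/(1+72/5857) = 241/250 ≈ 0.964000
step 4 [4y] bond c/1=3/200: DF=(251207/250000 − 3/200·(0.985900+0.978600+0.964000))/(1+3/200) = 9467/10000 ≈ 0.946700
step 5 [5y] swap r/1=997/47755: DF=(1 − 997/47755·(0.985900+0.978600+0.964000+0.946700))/(1+997/47755) = 9003/10000 ≈ 0.900300
step 6 [6y] zero: DF = P = 549/625 ≈ 0.878400
step 7 [7y] bond c/1=7/80: DF=(2821/2000 − 7/80·(0.985900+0.978600+0.964000+0.946700+0.900300+0.878400))/(1+7/80) = 8421/10000 ≈ 0.842100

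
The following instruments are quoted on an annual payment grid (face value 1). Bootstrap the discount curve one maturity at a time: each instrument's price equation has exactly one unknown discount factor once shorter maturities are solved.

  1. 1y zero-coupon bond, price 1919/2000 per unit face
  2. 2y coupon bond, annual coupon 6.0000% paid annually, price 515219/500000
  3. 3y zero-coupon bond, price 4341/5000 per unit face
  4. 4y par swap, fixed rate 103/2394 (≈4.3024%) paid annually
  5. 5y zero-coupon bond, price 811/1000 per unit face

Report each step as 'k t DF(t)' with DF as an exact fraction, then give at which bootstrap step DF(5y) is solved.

step 1 [1y] zero: DF = P = 1919/2000 ≈ 0.959500
step 2 [2y] bond c/1=3/50: DF=(515219/500000 − 3/50·(0.959500))/(1+3/50) = 4589/5000 ≈ 0.917800
step 3 [3y] zero: DF = P = 4341/5000 ≈ 0.868200
step 4 [4y] swap r/1=103/2394: DF=(1 − 103/2394·(0.959500+0.917800+0.868200))/(1+103/2394) = 1691/2000 ≈ 0.845500
step 5 [5y] zero: DF = P = 811/1000 ≈ 0.811000

1 1 1919/2000
2 2 4589/5000
3 3 4341/5000
4 4 1691/2000
5 5 811/1000
DF(5y) is solved at step 5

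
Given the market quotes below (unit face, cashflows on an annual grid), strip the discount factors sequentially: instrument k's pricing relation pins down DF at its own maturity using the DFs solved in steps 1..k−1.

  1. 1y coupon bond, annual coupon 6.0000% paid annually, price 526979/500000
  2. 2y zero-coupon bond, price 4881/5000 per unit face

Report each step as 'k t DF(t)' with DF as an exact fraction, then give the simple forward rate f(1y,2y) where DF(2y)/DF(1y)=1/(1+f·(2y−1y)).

1 1 9943/10000
2 2 4881/5000
f(1y,2y) = ((9943/10000)/(4881/5000) − 1)/(1) = 181/9762 ≈ 1.8541%

step 1 [1y] bond c/1=3/50: DF=(526979/500000 − 3/50·(0))/(1+3/50) = 9943/10000 ≈ 0.994300
step 2 [2y] zero: DF = P = 4881/5000 ≈ 0.976200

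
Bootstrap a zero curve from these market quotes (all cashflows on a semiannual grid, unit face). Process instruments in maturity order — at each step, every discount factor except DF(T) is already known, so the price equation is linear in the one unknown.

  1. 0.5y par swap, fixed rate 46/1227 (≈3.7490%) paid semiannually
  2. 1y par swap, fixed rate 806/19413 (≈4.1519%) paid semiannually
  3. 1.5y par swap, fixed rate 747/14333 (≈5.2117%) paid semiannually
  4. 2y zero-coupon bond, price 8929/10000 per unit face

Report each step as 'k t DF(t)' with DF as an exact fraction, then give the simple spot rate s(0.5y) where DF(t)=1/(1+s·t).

step 1 [0.5y] swap r/2=23/1227: DF=(1 − 23/1227·(0))/(1+23/1227) = 1227/1250 ≈ 0.981600
step 2 [1y] swap r/2=403/19413: DF=(1 − 403/19413·(0.981600))/(1+403/19413) = 9597/10000 ≈ 0.959700
step 3 [1.5y] swap r/2=747/28666: DF=(1 − 747/28666·(0.981600+0.959700))/(1+747/28666) = 9253/10000 ≈ 0.925300
step 4 [2y] zero: DF = P = 8929/10000 ≈ 0.892900

1 1/2 1227/1250
2 1 9597/10000
3 3/2 9253/10000
4 2 8929/10000
s(0.5y) = (1/(1227/1250) − 1)/(1/2) = 46/1227 ≈ 3.7490%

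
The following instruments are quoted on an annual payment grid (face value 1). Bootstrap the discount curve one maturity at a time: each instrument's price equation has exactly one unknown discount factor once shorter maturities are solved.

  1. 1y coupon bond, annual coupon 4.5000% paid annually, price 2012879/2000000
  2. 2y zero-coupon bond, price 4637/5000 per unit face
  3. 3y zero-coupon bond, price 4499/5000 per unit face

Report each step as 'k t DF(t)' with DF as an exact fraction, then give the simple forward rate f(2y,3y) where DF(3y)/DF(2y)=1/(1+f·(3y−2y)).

1 1 9631/10000
2 2 4637/5000
3 3 4499/5000
f(2y,3y) = ((4637/5000)/(4499/5000) − 1)/(1) = 138/4499 ≈ 3.0673%

step 1 [1y] bond c/1=9/200: DF=(2012879/2000000 − 9/200·(0))/(1+9/200) = 9631/10000 ≈ 0.963100
step 2 [2y] zero: DF = P = 4637/5000 ≈ 0.927400
step 3 [3y] zero: DF = P = 4499/5000 ≈ 0.899800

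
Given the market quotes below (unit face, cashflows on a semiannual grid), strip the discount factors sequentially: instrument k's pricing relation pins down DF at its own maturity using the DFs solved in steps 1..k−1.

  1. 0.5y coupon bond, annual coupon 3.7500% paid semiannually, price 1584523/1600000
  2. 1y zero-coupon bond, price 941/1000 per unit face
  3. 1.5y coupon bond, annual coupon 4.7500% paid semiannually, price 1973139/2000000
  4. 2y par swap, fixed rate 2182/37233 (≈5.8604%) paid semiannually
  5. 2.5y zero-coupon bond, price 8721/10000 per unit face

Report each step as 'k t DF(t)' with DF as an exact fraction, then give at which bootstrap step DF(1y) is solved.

step 1 [0.5y] bond c/2=3/160: DF=(1584523/1600000 − 3/160·(0))/(1+3/160) = 9721/10000 ≈ 0.972100
step 2 [1y] zero: DF = P = 941/1000 ≈ 0.941000
step 3 [1.5y] bond c/2=19/800: DF=(1973139/2000000 − 19/800·(0.972100+0.941000))/(1+19/800) = 9193/10000 ≈ 0.919300
step 4 [2y] swap r/2=1091/37233: DF=(1 − 1091/37233·(0.972100+0.941000+0.919300))/(1+1091/37233) = 8909/10000 ≈ 0.890900
step 5 [2.5y] zero: DF = P = 8721/10000 ≈ 0.872100

1 1/2 9721/10000
2 1 941/1000
3 3/2 9193/10000
4 2 8909/10000
5 5/2 8721/10000
DF(1y) is solved at step 2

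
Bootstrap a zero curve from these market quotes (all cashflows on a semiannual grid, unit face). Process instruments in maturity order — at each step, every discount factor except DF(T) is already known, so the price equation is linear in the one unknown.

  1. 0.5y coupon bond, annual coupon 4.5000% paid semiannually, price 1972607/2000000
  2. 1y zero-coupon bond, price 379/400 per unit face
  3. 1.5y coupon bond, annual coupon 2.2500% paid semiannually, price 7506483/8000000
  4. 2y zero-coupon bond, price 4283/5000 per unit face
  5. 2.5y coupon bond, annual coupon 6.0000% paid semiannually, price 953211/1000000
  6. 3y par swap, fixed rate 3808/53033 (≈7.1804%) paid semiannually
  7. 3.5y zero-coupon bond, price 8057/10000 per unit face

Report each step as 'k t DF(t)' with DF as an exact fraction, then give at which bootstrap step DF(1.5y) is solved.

1 1/2 4823/5000
2 1 379/400
3 3/2 4533/5000
4 2 4283/5000
5 5/2 1023/1250
6 3 506/625
7 7/2 8057/10000
DF(1.5y) is solved at step 3

step 1 [0.5y] bond c/2=9/400: DF=(1972607/2000000 − 9/400·(0))/(1+9/400) = 4823/5000 ≈ 0.964600
step 2 [1y] zero: DF = P = 379/400 ≈ 0.947500
step 3 [1.5y] bond c/2=9/800: DF=(7506483/8000000 − 9/800·(0.964600+0.947500))/(1+9/800) = 4533/5000 ≈ 0.906600
step 4 [2y] zero: DF = P = 4283/5000 ≈ 0.856600
step 5 [2.5y] bond c/2=3/100: DF=(953211/1000000 − 3/100·(0.964600+0.947500+0.906600+0.856600))/(1+3/100) = 1023/1250 ≈ 0.818400
step 6 [3y] swap r/2=1904/53033: DF=(1 − 1904/53033·(0.964600+0.947500+0.906600+0.856600+0.818400))/(1+1904/53033) = 506/625 ≈ 0.809600
step 7 [3.5y] zero: DF = P = 8057/10000 ≈ 0.805700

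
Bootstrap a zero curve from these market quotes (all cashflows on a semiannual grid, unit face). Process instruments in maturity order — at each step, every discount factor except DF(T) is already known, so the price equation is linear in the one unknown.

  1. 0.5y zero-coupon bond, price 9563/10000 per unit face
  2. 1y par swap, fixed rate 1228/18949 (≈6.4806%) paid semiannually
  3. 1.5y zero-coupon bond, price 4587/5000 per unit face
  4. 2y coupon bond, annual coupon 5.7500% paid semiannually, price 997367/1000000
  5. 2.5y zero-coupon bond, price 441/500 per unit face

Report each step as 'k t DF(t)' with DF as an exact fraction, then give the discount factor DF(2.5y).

step 1 [0.5y] zero: DF = P = 9563/10000 ≈ 0.956300
step 2 [1y] swap r/2=614/18949: DF=(1 − 614/18949·(0.956300))/(1+614/18949) = 4693/5000 ≈ 0.938600
step 3 [1.5y] zero: DF = P = 4587/5000 ≈ 0.917400
step 4 [2y] bond c/2=23/800: DF=(997367/1000000 − 23/800·(0.956300+0.938600+0.917400))/(1+23/800) = 8909/10000 ≈ 0.890900
step 5 [2.5y] zero: DF = P = 441/500 ≈ 0.882000

1 1/2 9563/10000
2 1 4693/5000
3 3/2 4587/5000
4 2 8909/10000
5 5/2 441/500
DF(2.5y) = 441/500 ≈ 0.882000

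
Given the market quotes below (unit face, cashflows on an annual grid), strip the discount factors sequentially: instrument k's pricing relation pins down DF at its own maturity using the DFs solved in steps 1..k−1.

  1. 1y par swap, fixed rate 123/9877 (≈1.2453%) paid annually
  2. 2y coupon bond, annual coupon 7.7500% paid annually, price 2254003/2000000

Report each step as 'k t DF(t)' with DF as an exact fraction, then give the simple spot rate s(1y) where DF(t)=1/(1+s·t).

step 1 [1y] swap r/1=123/9877: DF=(1 − 123/9877·(0))/(1+123/9877) = 9877/10000 ≈ 0.987700
step 2 [2y] bond c/1=31/400: DF=(2254003/2000000 − 31/400·(0.987700))/(1+31/400) = 9749/10000 ≈ 0.974900

1 1 9877/10000
2 2 9749/10000
s(1y) = (1/(9877/10000) − 1)/(1) = 123/9877 ≈ 1.2453%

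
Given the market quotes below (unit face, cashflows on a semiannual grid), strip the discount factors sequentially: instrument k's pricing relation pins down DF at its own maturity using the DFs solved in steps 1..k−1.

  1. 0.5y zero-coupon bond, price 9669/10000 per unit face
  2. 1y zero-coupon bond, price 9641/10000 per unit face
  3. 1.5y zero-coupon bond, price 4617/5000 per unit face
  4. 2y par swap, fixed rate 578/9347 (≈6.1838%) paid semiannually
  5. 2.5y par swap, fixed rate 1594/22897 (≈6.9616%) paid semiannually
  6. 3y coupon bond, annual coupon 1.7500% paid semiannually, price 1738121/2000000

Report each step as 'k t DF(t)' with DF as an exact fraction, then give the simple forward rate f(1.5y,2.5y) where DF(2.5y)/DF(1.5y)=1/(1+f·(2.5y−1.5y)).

1 1/2 9669/10000
2 1 9641/10000
3 3/2 4617/5000
4 2 2211/2500
5 5/2 4203/5000
6 3 4109/5000
f(1.5y,2.5y) = ((4617/5000)/(4203/5000) − 1)/(1) = 46/467 ≈ 9.8501%

step 1 [0.5y] zero: DF = P = 9669/10000 ≈ 0.966900
step 2 [1y] zero: DF = P = 9641/10000 ≈ 0.964100
step 3 [1.5y] zero: DF = P = 4617/5000 ≈ 0.923400
step 4 [2y] swap r/2=289/9347: DF=(1 − 289/9347·(0.966900+0.964100+0.923400))/(1+289/9347) = 2211/2500 ≈ 0.884400
step 5 [2.5y] swap r/2=797/22897: DF=(1 − 797/22897·(0.966900+0.964100+0.923400+0.884400))/(1+797/22897) = 4203/5000 ≈ 0.840600
step 6 [3y] bond c/2=7/800: DF=(1738121/2000000 − 7/800·(0.966900+0.964100+0.923400+0.884400+0.840600))/(1+7/800) = 4109/5000 ≈ 0.821800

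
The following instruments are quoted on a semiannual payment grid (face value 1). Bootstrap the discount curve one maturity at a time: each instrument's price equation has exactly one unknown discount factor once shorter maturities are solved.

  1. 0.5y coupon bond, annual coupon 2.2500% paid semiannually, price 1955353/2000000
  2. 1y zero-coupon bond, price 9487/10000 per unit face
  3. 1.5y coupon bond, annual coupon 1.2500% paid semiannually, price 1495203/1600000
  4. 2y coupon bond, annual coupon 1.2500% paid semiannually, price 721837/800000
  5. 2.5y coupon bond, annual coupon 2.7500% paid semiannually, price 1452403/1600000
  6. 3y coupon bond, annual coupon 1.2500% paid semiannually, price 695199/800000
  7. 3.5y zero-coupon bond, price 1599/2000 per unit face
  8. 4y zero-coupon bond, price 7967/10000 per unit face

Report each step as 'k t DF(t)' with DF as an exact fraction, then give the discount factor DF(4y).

1 1/2 2417/2500
2 1 9487/10000
3 3/2 573/625
4 2 8791/10000
5 5/2 8451/10000
6 3 8353/10000
7 7/2 1599/2000
8 4 7967/10000
DF(4y) = 7967/10000 ≈ 0.796700

step 1 [0.5y] bond c/2=9/800: DF=(1955353/2000000 − 9/800·(0))/(1+9/800) = 2417/2500 ≈ 0.966800
step 2 [1y] zero: DF = P = 9487/10000 ≈ 0.948700
step 3 [1.5y] bond c/2=1/160: DF=(1495203/1600000 − 1/160·(0.966800+0.948700))/(1+1/160) = 573/625 ≈ 0.916800
step 4 [2y] bond c/2=1/160: DF=(721837/800000 − 1/160·(0.966800+0.948700+0.916800))/(1+1/160) = 8791/10000 ≈ 0.879100
step 5 [2.5y] bond c/2=11/800: DF=(1452403/1600000 − 11/800·(0.966800+0.948700+0.916800+0.879100))/(1+11/800) = 8451/10000 ≈ 0.845100
step 6 [3y] bond c/2=1/160: DF=(695199/800000 − 1/160·(0.966800+0.948700+0.916800+0.879100+0.845100))/(1+1/160) = 8353/10000 ≈ 0.835300
step 7 [3.5y] zero: DF = P = 1599/2000 ≈ 0.799500
step 8 [4y] zero: DF = P = 7967/10000 ≈ 0.796700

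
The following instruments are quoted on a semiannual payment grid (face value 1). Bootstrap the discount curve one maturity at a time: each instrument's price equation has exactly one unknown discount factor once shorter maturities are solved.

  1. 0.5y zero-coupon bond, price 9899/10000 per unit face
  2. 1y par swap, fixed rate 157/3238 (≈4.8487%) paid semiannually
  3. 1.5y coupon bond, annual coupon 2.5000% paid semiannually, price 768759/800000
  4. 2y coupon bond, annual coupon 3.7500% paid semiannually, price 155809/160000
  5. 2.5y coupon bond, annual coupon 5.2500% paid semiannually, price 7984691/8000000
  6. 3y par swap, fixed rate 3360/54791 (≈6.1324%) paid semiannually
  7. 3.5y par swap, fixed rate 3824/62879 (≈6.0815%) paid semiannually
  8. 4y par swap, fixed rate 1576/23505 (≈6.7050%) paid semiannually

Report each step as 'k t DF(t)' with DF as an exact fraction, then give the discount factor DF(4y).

step 1 [0.5y] zero: DF = P = 9899/10000 ≈ 0.989900
step 2 [1y] swap r/2=157/6476: DF=(1 − 157/6476·(0.989900))/(1+157/6476) = 9529/10000 ≈ 0.952900
step 3 [1.5y] bond c/2=1/80: DF=(768759/800000 − 1/80·(0.989900+0.952900))/(1+1/80) = 9251/10000 ≈ 0.925100
step 4 [2y] bond c/2=3/160: DF=(155809/160000 − 3/160·(0.989900+0.952900+0.925100))/(1+3/160) = 9031/10000 ≈ 0.903100
step 5 [2.5y] bond c/2=21/800: DF=(7984691/8000000 − 21/800·(0.989900+0.952900+0.925100+0.903100))/(1+21/800) = 8761/10000 ≈ 0.876100
step 6 [3y] swap r/2=1680/54791: DF=(1 − 1680/54791·(0.989900+0.952900+0.925100+0.903100+0.876100))/(1+1680/54791) = 104/125 ≈ 0.832000
step 7 [3.5y] swap r/2=1912/62879: DF=(1 − 1912/62879·(0.989900+0.952900+0.925100+0.903100+0.876100+0.832000))/(1+1912/62879) = 1011/1250 ≈ 0.808800
step 8 [4y] swap r/2=788/23505: DF=(1 − 788/23505·(0.989900+0.952900+0.925100+0.903100+0.876100+0.832000+0.808800))/(1+788/23505) = 1909/2500 ≈ 0.763600

1 1/2 9899/10000
2 1 9529/10000
3 3/2 9251/10000
4 2 9031/10000
5 5/2 8761/10000
6 3 104/125
7 7/2 1011/1250
8 4 1909/2500
DF(4y) = 1909/2500 ≈ 0.763600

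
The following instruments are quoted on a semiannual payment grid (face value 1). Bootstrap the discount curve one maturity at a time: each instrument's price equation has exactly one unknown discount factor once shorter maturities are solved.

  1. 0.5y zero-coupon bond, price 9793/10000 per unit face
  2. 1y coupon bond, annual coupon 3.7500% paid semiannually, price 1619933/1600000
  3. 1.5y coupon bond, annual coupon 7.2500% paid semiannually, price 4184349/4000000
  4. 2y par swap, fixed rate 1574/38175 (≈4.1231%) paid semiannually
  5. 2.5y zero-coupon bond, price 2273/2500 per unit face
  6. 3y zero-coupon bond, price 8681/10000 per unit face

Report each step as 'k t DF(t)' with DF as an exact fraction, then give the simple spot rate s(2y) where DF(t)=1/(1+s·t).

1 1/2 9793/10000
2 1 4879/5000
3 3/2 9411/10000
4 2 9213/10000
5 5/2 2273/2500
6 3 8681/10000
s(2y) = (1/(9213/10000) − 1)/(2) = 787/18426 ≈ 4.2711%

step 1 [0.5y] zero: DF = P = 9793/10000 ≈ 0.979300
step 2 [1y] bond c/2=3/160: DF=(1619933/1600000 − 3/160·(0.979300))/(1+3/160) = 4879/5000 ≈ 0.975800
step 3 [1.5y] bond c/2=29/800: DF=(4184349/4000000 − 29/800·(0.979300+0.975800))/(1+29/800) = 9411/10000 ≈ 0.941100
step 4 [2y] swap r/2=787/38175: DF=(1 − 787/38175·(0.979300+0.975800+0.941100))/(1+787/38175) = 9213/10000 ≈ 0.921300
step 5 [2.5y] zero: DF = P = 2273/2500 ≈ 0.909200
step 6 [3y] zero: DF = P = 8681/10000 ≈ 0.868100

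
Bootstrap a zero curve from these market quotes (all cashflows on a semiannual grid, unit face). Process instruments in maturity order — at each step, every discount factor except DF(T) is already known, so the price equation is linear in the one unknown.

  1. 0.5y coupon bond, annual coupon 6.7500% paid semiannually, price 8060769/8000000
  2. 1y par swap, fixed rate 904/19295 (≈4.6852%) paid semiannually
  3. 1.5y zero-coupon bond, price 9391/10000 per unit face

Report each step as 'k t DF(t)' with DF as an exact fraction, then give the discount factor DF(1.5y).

step 1 [0.5y] bond c/2=27/800: DF=(8060769/8000000 − 27/800·(0))/(1+27/800) = 9747/10000 ≈ 0.974700
step 2 [1y] swap r/2=452/19295: DF=(1 − 452/19295·(0.974700))/(1+452/19295) = 2387/2500 ≈ 0.954800
step 3 [1.5y] zero: DF = P = 9391/10000 ≈ 0.939100

1 1/2 9747/10000
2 1 2387/2500
3 3/2 9391/10000
DF(1.5y) = 9391/10000 ≈ 0.939100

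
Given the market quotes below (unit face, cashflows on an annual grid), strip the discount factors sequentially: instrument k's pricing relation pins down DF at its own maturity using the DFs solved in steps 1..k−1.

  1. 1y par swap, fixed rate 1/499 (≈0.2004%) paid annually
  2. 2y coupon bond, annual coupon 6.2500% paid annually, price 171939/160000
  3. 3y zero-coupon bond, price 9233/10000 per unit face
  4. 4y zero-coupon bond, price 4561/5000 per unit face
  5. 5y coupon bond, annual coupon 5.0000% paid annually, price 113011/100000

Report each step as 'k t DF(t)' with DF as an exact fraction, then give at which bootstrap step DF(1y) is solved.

step 1 [1y] swap r/1=1/499: DF=(1 − 1/499·(0))/(1+1/499) = 499/500 ≈ 0.998000
step 2 [2y] bond c/1=1/16: DF=(171939/160000 − 1/16·(0.998000))/(1+1/16) = 9527/10000 ≈ 0.952700
step 3 [3y] zero: DF = P = 9233/10000 ≈ 0.923300
step 4 [4y] zero: DF = P = 4561/5000 ≈ 0.912200
step 5 [5y] bond c/1=1/20: DF=(113011/100000 − 1/20·(0.998000+0.952700+0.923300+0.912200))/(1+1/20) = 112/125 ≈ 0.896000

1 1 499/500
2 2 9527/10000
3 3 9233/10000
4 4 4561/5000
5 5 112/125
DF(1y) is solved at step 1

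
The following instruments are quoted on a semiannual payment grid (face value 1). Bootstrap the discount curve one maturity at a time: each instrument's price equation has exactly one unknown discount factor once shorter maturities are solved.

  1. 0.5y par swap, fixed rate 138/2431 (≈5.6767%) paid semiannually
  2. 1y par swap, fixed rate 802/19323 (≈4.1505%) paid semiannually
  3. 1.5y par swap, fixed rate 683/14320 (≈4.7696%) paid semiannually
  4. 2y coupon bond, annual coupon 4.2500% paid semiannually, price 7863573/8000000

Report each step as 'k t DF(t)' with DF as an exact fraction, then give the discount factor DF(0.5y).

1 1/2 2431/2500
2 1 9599/10000
3 3/2 9317/10000
4 2 9029/10000
DF(0.5y) = 2431/2500 ≈ 0.972400

step 1 [0.5y] swap r/2=69/2431: DF=(1 − 69/2431·(0))/(1+69/2431) = 2431/2500 ≈ 0.972400
step 2 [1y] swap r/2=401/19323: DF=(1 − 401/19323·(0.972400))/(1+401/19323) = 9599/10000 ≈ 0.959900
step 3 [1.5y] swap r/2=683/28640: DF=(1 − 683/28640·(0.972400+0.959900))/(1+683/28640) = 9317/10000 ≈ 0.931700
step 4 [2y] bond c/2=17/800: DF=(7863573/8000000 − 17/800·(0.972400+0.959900+0.931700))/(1+17/800) = 9029/10000 ≈ 0.902900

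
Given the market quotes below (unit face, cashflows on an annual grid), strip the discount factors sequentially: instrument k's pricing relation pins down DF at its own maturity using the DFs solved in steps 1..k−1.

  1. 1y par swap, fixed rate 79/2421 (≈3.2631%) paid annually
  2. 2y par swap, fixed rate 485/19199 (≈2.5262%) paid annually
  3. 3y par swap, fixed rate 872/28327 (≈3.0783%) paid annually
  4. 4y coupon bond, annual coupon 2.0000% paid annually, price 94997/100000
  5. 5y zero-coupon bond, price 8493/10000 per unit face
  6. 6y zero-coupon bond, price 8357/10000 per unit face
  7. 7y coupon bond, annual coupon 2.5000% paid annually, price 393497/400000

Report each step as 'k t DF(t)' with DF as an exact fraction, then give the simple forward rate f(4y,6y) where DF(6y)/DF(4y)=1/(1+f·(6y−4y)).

1 1 2421/2500
2 2 1903/2000
3 3 1141/1250
4 4 4379/5000
5 5 8493/10000
6 6 8357/10000
7 7 4141/5000
f(4y,6y) = ((4379/5000)/(8357/10000) − 1)/(2) = 401/16714 ≈ 2.3992%

step 1 [1y] swap r/1=79/2421: DF=(1 − 79/2421·(0))/(1+79/2421) = 2421/2500 ≈ 0.968400
step 2 [2y] swap r/1=485/19199: DF=(1 − 485/19199·(0.968400))/(1+485/19199) = 1903/2000 ≈ 0.951500
step 3 [3y] swap r/1=872/28327: DF=(1 − 872/28327·(0.968400+0.951500))/(1+872/28327) = 1141/1250 ≈ 0.912800
step 4 [4y] bond c/1=1/50: DF=(94997/100000 − 1/50·(0.968400+0.951500+0.912800))/(1+1/50) = 4379/5000 ≈ 0.875800
step 5 [5y] zero: DF = P = 8493/10000 ≈ 0.849300
step 6 [6y] zero: DF = P = 8357/10000 ≈ 0.835700
step 7 [7y] bond c/1=1/40: DF=(393497/400000 − 1/40·(0.968400+0.951500+0.912800+0.875800+0.849300+0.835700))/(1+1/40) = 4141/5000 ≈ 0.828200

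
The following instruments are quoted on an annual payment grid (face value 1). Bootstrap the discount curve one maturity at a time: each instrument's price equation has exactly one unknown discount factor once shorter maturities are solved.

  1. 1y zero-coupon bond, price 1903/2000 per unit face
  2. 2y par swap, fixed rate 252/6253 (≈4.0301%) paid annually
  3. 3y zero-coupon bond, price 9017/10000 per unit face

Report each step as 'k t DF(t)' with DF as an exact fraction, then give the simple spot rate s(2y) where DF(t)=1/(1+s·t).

step 1 [1y] zero: DF = P = 1903/2000 ≈ 0.951500
step 2 [2y] swap r/1=252/6253: DF=(1 − 252/6253·(0.951500))/(1+252/6253) = 2311/2500 ≈ 0.924400
step 3 [3y] zero: DF = P = 9017/10000 ≈ 0.901700

1 1 1903/2000
2 2 2311/2500
3 3 9017/10000
s(2y) = (1/(2311/2500) − 1)/(2) = 189/4622 ≈ 4.0891%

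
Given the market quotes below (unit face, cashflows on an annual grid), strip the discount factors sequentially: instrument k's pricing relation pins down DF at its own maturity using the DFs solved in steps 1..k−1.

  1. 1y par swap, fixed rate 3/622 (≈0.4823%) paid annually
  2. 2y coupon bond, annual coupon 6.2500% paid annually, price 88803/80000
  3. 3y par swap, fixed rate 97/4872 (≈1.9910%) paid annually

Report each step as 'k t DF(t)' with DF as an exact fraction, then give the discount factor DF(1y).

1 1 622/625
2 2 4931/5000
3 3 4709/5000
DF(1y) = 622/625 ≈ 0.995200

step 1 [1y] swap r/1=3/622: DF=(1 − 3/622·(0))/(1+3/622) = 622/625 ≈ 0.995200
step 2 [2y] bond c/1=1/16: DF=(88803/80000 − 1/16·(0.995200))/(1+1/16) = 4931/5000 ≈ 0.986200
step 3 [3y] swap r/1=97/4872: DF=(1 − 97/4872·(0.995200+0.986200))/(1+97/4872) = 4709/5000 ≈ 0.941800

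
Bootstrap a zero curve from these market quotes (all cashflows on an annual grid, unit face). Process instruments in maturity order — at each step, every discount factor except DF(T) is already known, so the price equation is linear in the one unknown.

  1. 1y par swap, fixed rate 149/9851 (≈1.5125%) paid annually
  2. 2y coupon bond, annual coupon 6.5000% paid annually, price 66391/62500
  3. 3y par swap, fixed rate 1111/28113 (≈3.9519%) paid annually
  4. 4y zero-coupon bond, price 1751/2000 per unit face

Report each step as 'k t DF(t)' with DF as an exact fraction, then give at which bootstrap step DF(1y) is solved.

step 1 [1y] swap r/1=149/9851: DF=(1 − 149/9851·(0))/(1+149/9851) = 9851/10000 ≈ 0.985100
step 2 [2y] bond c/1=13/200: DF=(66391/62500 − 13/200·(0.985100))/(1+13/200) = 9373/10000 ≈ 0.937300
step 3 [3y] swap r/1=1111/28113: DF=(1 − 1111/28113·(0.985100+0.937300))/(1+1111/28113) = 8889/10000 ≈ 0.888900
step 4 [4y] zero: DF = P = 1751/2000 ≈ 0.875500

1 1 9851/10000
2 2 9373/10000
3 3 8889/10000
4 4 1751/2000
DF(1y) is solved at step 1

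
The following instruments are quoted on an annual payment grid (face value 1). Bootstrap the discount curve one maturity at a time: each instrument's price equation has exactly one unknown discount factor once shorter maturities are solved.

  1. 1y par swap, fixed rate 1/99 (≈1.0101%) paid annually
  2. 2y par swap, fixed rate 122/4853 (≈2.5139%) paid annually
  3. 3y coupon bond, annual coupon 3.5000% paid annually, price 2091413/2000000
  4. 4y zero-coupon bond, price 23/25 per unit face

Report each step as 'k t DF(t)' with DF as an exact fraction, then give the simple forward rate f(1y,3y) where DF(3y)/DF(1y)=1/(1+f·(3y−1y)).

step 1 [1y] swap r/1=1/99: DF=(1 − 1/99·(0))/(1+1/99) = 99/100 ≈ 0.990000
step 2 [2y] swap r/1=122/4853: DF=(1 − 122/4853·(0.990000))/(1+122/4853) = 1189/1250 ≈ 0.951200
step 3 [3y] bond c/1=7/200: DF=(2091413/2000000 − 7/200·(0.990000+0.951200))/(1+7/200) = 9447/10000 ≈ 0.944700
step 4 [4y] zero: DF = P = 23/25 ≈ 0.920000

1 1 99/100
2 2 1189/1250
3 3 9447/10000
4 4 23/25
f(1y,3y) = ((99/100)/(9447/10000) − 1)/(2) = 151/6298 ≈ 2.3976%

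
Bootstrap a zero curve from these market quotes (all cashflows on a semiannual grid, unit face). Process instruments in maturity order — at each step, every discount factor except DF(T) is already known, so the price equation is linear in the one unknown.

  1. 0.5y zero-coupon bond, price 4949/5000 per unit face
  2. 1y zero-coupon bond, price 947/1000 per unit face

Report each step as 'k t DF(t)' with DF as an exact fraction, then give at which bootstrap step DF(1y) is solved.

1 1/2 4949/5000
2 1 947/1000
DF(1y) is solved at step 2

step 1 [0.5y] zero: DF = P = 4949/5000 ≈ 0.989800
step 2 [1y] zero: DF = P = 947/1000 ≈ 0.947000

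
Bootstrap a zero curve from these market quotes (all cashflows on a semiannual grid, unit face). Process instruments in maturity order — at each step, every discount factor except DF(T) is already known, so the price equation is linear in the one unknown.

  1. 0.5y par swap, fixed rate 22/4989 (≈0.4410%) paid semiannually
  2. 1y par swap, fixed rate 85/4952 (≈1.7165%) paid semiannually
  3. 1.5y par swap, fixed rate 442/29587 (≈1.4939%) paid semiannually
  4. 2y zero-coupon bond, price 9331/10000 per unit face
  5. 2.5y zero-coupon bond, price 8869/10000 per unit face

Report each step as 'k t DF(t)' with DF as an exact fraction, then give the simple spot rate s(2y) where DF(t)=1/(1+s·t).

step 1 [0.5y] swap r/2=11/4989: DF=(1 − 11/4989·(0))/(1+11/4989) = 4989/5000 ≈ 0.997800
step 2 [1y] swap r/2=85/9904: DF=(1 − 85/9904·(0.997800))/(1+85/9904) = 983/1000 ≈ 0.983000
step 3 [1.5y] swap r/2=221/29587: DF=(1 − 221/29587·(0.997800+0.983000))/(1+221/29587) = 9779/10000 ≈ 0.977900
step 4 [2y] zero: DF = P = 9331/10000 ≈ 0.933100
step 5 [2.5y] zero: DF = P = 8869/10000 ≈ 0.886900

1 1/2 4989/5000
2 1 983/1000
3 3/2 9779/10000
4 2 9331/10000
5 5/2 8869/10000
s(2y) = (1/(9331/10000) − 1)/(2) = 669/18662 ≈ 3.5848%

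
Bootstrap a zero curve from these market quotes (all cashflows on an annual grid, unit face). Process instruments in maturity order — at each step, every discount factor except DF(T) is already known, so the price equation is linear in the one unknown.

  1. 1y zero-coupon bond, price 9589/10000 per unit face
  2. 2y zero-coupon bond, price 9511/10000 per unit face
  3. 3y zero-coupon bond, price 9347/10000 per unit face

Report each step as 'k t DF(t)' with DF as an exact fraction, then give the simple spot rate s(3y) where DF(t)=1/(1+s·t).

1 1 9589/10000
2 2 9511/10000
3 3 9347/10000
s(3y) = (1/(9347/10000) − 1)/(3) = 653/28041 ≈ 2.3287%

step 1 [1y] zero: DF = P = 9589/10000 ≈ 0.958900
step 2 [2y] zero: DF = P = 9511/10000 ≈ 0.951100
step 3 [3y] zero: DF = P = 9347/10000 ≈ 0.934700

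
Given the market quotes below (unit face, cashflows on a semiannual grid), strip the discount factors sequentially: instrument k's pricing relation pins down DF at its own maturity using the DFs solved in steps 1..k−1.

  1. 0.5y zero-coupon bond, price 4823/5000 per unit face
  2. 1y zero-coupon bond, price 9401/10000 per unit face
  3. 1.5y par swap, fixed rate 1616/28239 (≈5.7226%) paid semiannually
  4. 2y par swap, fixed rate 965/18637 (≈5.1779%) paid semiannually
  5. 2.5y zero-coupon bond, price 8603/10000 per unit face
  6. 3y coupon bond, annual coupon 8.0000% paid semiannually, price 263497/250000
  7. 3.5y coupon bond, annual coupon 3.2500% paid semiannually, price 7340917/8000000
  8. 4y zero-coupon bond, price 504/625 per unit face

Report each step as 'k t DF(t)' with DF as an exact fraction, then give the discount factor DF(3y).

1 1/2 4823/5000
2 1 9401/10000
3 3/2 1149/1250
4 2 1807/2000
5 5/2 8603/10000
6 3 837/1000
7 7/2 4081/5000
8 4 504/625
DF(3y) = 837/1000 ≈ 0.837000

step 1 [0.5y] zero: DF = P = 4823/5000 ≈ 0.964600
step 2 [1y] zero: DF = P = 9401/10000 ≈ 0.940100
step 3 [1.5y] swap r/2=808/28239: DF=(1 − 808/28239·(0.964600+0.940100))/(1+808/28239) = 1149/1250 ≈ 0.919200
step 4 [2y] swap r/2=965/37274: DF=(1 − 965/37274·(0.964600+0.940100+0.919200))/(1+965/37274) = 1807/2000 ≈ 0.903500
step 5 [2.5y] zero: DF = P = 8603/10000 ≈ 0.860300
step 6 [3y] bond c/2=1/25: DF=(263497/250000 − 1/25·(0.964600+0.940100+0.919200+0.903500+0.860300))/(1+1/25) = 837/1000 ≈ 0.837000
step 7 [3.5y] bond c/2=13/800: DF=(7340917/8000000 − 13/800·(0.964600+0.940100+0.919200+0.903500+0.860300+0.837000))/(1+13/800) = 4081/5000 ≈ 0.816200
step 8 [4y] zero: DF = P = 504/625 ≈ 0.806400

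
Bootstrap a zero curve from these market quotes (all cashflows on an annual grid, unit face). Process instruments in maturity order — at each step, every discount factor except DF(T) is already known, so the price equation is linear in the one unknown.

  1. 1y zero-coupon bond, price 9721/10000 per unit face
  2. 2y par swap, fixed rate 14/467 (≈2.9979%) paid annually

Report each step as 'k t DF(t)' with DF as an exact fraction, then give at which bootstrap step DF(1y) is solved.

1 1 9721/10000
2 2 4713/5000
DF(1y) is solved at step 1

step 1 [1y] zero: DF = P = 9721/10000 ≈ 0.972100
step 2 [2y] swap r/1=14/467: DF=(1 − 14/467·(0.972100))/(1+14/467) = 4713/5000 ≈ 0.942600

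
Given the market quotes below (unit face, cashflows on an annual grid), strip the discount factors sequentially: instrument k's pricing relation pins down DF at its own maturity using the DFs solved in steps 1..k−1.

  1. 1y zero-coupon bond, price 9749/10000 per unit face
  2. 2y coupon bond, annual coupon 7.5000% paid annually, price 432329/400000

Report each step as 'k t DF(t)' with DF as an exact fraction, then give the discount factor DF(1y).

1 1 9749/10000
2 2 4687/5000
DF(1y) = 9749/10000 ≈ 0.974900

step 1 [1y] zero: DF = P = 9749/10000 ≈ 0.974900
step 2 [2y] bond c/1=3/40: DF=(432329/400000 − 3/40·(0.974900))/(1+3/40) = 4687/5000 ≈ 0.937400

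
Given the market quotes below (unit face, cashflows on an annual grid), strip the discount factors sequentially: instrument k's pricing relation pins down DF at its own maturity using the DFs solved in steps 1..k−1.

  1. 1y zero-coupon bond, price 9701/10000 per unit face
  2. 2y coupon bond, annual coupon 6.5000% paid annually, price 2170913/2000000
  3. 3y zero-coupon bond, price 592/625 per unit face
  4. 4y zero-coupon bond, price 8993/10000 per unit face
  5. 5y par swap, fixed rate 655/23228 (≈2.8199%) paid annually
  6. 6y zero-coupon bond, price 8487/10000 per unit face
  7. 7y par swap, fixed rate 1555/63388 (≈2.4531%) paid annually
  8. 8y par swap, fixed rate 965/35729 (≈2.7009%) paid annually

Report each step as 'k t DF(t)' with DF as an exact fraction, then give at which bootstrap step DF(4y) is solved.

1 1 9701/10000
2 2 24/25
3 3 592/625
4 4 8993/10000
5 5 869/1000
6 6 8487/10000
7 7 1689/2000
8 8 807/1000
DF(4y) is solved at step 4

step 1 [1y] zero: DF = P = 9701/10000 ≈ 0.970100
step 2 [2y] bond c/1=13/200: DF=(2170913/2000000 − 13/200·(0.970100))/(1+13/200) = 24/25 ≈ 0.960000
step 3 [3y] zero: DF = P = 592/625 ≈ 0.947200
step 4 [4y] zero: DF = P = 8993/10000 ≈ 0.899300
step 5 [5y] swap r/1=655/23228: DF=(1 − 655/23228·(0.970100+0.960000+0.947200+0.899300))/(1+655/23228) = 869/1000 ≈ 0.869000
step 6 [6y] zero: DF = P = 8487/10000 ≈ 0.848700
step 7 [7y] swap r/1=1555/63388: DF=(1 − 1555/63388·(0.970100+0.960000+0.947200+0.899300+0.869000+0.848700))/(1+1555/63388) = 1689/2000 ≈ 0.844500
step 8 [8y] swap r/1=965/35729: DF=(1 − 965/35729·(0.970100+0.960000+0.947200+0.899300+0.869000+0.848700+0.844500))/(1+965/35729) = 807/1000 ≈ 0.807000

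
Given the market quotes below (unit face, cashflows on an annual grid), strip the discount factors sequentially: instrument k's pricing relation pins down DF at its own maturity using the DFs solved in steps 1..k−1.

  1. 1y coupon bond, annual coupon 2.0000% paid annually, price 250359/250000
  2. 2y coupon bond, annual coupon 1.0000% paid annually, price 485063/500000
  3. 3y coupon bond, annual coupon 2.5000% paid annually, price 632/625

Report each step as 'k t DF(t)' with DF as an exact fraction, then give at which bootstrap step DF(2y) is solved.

1 1 4909/5000
2 2 2377/2500
3 3 4697/5000
DF(2y) is solved at step 2

step 1 [1y] bond c/1=1/50: DF=(250359/250000 − 1/50·(0))/(1+1/50) = 4909/5000 ≈ 0.981800
step 2 [2y] bond c/1=1/100: DF=(485063/500000 − 1/100·(0.981800))/(1+1/100) = 2377/2500 ≈ 0.950800
step 3 [3y] bond c/1=1/40: DF=(632/625 − 1/40·(0.981800+0.950800))/(1+1/40) = 4697/5000 ≈ 0.939400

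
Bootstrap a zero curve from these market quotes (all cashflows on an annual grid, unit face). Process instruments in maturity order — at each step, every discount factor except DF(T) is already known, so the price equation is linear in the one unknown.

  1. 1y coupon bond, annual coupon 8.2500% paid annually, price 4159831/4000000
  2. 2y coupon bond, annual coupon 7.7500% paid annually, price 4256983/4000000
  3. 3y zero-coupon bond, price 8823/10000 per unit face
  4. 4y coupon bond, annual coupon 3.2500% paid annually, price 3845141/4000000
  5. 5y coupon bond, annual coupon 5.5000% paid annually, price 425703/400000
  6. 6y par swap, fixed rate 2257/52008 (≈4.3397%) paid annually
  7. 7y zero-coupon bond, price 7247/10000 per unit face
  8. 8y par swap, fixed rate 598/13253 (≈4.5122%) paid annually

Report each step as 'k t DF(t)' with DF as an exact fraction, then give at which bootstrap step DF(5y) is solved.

1 1 9607/10000
2 2 4593/5000
3 3 8823/10000
4 4 8441/10000
5 5 513/625
6 6 7743/10000
7 7 7247/10000
8 8 701/1000
DF(5y) is solved at step 5

step 1 [1y] bond c/1=33/400: DF=(4159831/4000000 − 33/400·(0))/(1+33/400) = 9607/10000 ≈ 0.960700
step 2 [2y] bond c/1=31/400: DF=(4256983/4000000 − 31/400·(0.960700))/(1+31/400) = 4593/5000 ≈ 0.918600
step 3 [3y] zero: DF = P = 8823/10000 ≈ 0.882300
step 4 [4y] bond c/1=13/400: DF=(3845141/4000000 − 13/400·(0.960700+0.918600+0.882300))/(1+13/400) = 8441/10000 ≈ 0.844100
step 5 [5y] bond c/1=11/200: DF=(425703/400000 − 11/200·(0.960700+0.918600+0.882300+0.844100))/(1+11/200) = 513/625 ≈ 0.820800
step 6 [6y] swap r/1=2257/52008: DF=(1 − 2257/52008·(0.960700+0.918600+0.882300+0.844100+0.820800))/(1+2257/52008) = 7743/10000 ≈ 0.774300
step 7 [7y] zero: DF = P = 7247/10000 ≈ 0.724700
step 8 [8y] swap r/1=598/13253: DF=(1 − 598/13253·(0.960700+0.918600+0.882300+0.844100+0.820800+0.774300+0.724700))/(1+598/13253) = 701/1000 ≈ 0.701000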